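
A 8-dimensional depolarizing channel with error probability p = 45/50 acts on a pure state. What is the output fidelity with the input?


F = (1-p) + p/d
= (1 - 0.9000) + 0.9000/8
= 0.1000 + 0.1125
= 0.2125

0.2125


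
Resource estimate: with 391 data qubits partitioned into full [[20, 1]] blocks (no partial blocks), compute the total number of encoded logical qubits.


Each code block uses 20 physical qubits for 1 logical qubit(s).
Number of complete blocks = floor(391 / 20) = 19
Logical qubits = 19 * 1
= 19

19


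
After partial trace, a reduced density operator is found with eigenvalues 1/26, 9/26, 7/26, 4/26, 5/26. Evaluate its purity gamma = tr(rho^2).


tr(rho^2) = sum of eigenvalues squared
= (1/26)^2 + (9/26)^2 + (7/26)^2 + (4/26)^2 + (5/26)^2
= (1 + 81 + 49 + 16 + 25) / 676
= 172/676
= 0.2544

0.2544


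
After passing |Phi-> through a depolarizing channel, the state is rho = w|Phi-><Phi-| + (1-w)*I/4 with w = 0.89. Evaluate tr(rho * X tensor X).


|Phi-> = (|00> - |11>)/sqrt(2)
For the pure Bell state, <X_A X_B> = -1 (Bell-state Pauli correlator).
The maximally-mixed part I/4 has tr(I/4 * P tensor P) = 0 for any traceless Pauli P.
So <X_A X_B>_rho = w * (-1) + (1 - w) * 0
= 0.89 * (-1)
= -0.8900

-0.8900


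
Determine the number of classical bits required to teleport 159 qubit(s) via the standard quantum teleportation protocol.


Quantum teleportation requires 2 classical bits per qubit teleported.
159 qubit(s) -> 2 * 159 = 318 classical bits

318


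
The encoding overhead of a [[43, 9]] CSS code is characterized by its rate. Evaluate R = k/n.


Code rate R = k/n
= 9/43
= 0.2093

0.2093


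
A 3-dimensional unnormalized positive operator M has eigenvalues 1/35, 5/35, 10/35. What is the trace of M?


tr(M) = sum of eigenvalues
= 1/35 + 5/35 + 10/35
= 16/35
= 0.4571

0.4571


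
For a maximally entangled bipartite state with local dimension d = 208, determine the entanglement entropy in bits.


For a maximally entangled state in d x d:
S = log2(d) = log2(208)
= 7.7004

7.7004


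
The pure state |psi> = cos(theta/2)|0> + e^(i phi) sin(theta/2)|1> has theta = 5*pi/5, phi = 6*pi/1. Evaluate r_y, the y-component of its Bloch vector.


theta = 3.1416, phi = 18.8496
r_y = sin(theta)*sin(phi) = 0.0000 * 0.0000
r_y = 0.0000

0.0000


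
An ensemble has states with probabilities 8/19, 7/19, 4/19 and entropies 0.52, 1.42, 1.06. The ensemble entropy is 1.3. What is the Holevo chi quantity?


chi = S(rho) - sum_i p_i * S(rho_i)
Weighted entropy = 8/19 * 0.52 + 7/19 * 1.42 + 4/19 * 1.06
= 0.9653
chi = 1.3 - 0.9653
= 0.3347

0.3347


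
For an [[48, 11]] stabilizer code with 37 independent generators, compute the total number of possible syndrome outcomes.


Each stabilizer generator gives a binary (+1 or -1) measurement outcome.
With 37 independent generators:
Total syndromes = 2^37
= 137438953472

137438953472


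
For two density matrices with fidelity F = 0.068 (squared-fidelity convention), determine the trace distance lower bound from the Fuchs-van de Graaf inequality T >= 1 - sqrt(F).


Fuchs-van de Graaf (squared-fidelity convention): 1 - sqrt(F) <= T <= sqrt(1 - F).
Lower bound: T >= 1 - sqrt(F)
sqrt(F) = sqrt(0.068) = 0.2608
T >= 1 - 0.2608
T >= 0.7392

0.7392


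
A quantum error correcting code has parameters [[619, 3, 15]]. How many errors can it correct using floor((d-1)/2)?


Code parameters: [[619, 3, 15]], distance d = 15.
Number of correctable errors = floor((d-1)/2)
= floor((15 - 1)/2)
= floor(14/2)
= 7

7


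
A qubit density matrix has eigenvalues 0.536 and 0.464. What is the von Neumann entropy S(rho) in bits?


S = -p*log2(p) - (1-p)*log2(1-p)
p = 0.5360, 1-p = 0.4640
= -0.5360 * log2(0.5360) - 0.4640 * log2(0.4640)
= -(-0.4822) - (-0.5140)
= 0.9963

0.9963


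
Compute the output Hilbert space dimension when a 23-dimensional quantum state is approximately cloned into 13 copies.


Output space = H^(tensor 13) where dim(H) = 23
dim = 23^13
= 529 (after 2 factors)
= 12167 (after 3 factors)
= 279841 (after 4 factors)
= 6436343 (after 5 factors)
= 148035889 (after 6 factors)
= 3404825447 (after 7 factors)
= 78310985281 (after 8 factors)
= 1801152661463 (after 9 factors)
= 41426511213649 (after 10 factors)
= 952809757913927 (after 11 factors)
= 21914624432020321 (after 12 factors)
= 504036361936467383 (after 13 factors)
= 504036361936467383

504036361936467383


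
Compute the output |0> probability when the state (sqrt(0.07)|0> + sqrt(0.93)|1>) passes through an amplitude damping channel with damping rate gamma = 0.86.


For amplitude damping with parameter gamma on state sqrt(a)|0> + sqrt(b)|1>:
alpha^2 = 0.07, beta^2 = 0.93
P(|0>) = alpha^2 + gamma * beta^2
= 0.07 + 0.86 * 0.93
= 0.07 + 0.7998
= 0.8698

0.8698


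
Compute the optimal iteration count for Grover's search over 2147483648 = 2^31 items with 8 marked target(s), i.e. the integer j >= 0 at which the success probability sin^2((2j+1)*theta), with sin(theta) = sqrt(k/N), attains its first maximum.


After j Grover iterations the success probability is P(j) = sin^2((2j+1)*theta), where sin(theta) = sqrt(k/N).
N = 2^31 = 2147483648, k = 8
sin(theta) = sqrt(k/N) = 6.103515625e-05
theta = arcsin(sqrt(k/N)) = 6.103515629e-05 rad
P(j) reaches its first maximum when (2j+1)*theta is as close as possible to pi/2, i.e. j = round(pi/(4*theta) - 1/2).
pi/(4*theta) - 1/2 = 12867.4635
(For comparison, the common estimate pi/4 * sqrt(N/k) = 12867.9635; the exact maximiser is used here.)
Optimal iterations = 12867

12867


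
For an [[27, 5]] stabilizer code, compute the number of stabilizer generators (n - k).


For an [[n,k]] stabilizer code:
Number of stabilizer generators = n - k
= 27 - 5
= 22

22


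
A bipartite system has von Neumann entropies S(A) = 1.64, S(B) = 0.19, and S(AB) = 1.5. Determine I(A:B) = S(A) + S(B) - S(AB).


I(A:B) = S(A) + S(B) - S(AB)
= 1.64 + 0.19 - 1.5
= 0.3300

0.3300


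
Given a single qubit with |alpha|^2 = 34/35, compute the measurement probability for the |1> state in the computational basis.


|alpha|^2 = 34/35 = 0.9714
|beta|^2 = 1 - 34/35 = 1/35 = 0.0286
P(|1>) = |beta|^2 = 0.0286

0.0286


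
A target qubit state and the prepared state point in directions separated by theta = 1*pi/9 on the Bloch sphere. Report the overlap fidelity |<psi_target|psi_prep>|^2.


For states separated by angle theta on Bloch sphere:
F = cos^2(theta/2)
theta = 1*pi/9 = 0.3491
theta/2 = 0.1745
cos(theta/2) = 0.9848
F = 0.9698

0.9698


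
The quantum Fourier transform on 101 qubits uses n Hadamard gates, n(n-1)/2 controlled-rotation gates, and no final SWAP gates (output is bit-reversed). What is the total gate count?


Hadamard gates: 101
Controlled rotations: n*(n-1)/2 = 101*100/2 = 5050
SWAP gates: 0 (omitted)
Total = 101 + 5050
= 5151

5151


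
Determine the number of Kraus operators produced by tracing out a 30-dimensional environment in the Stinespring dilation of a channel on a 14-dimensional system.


Tracing out the environment in an orthonormal basis {|i>_E} gives Kraus operators K_i = <i|_E U |0>_E.
Number of Kraus operators = dim(H_env) = d_env
= 30

30


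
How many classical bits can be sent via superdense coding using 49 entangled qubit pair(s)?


Superdense coding allows 2 classical bits per shared entangled pair.
49 pair(s) -> 2 * 49 = 98 classical bits

98


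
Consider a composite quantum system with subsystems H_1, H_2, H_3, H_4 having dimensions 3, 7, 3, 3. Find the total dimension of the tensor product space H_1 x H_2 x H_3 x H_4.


dim(H_1 x H_2 x H_3 x H_4) = 3 * 7 * 3 * 3
= 21 * 3 * 3
= 63 * 3
= 189

189


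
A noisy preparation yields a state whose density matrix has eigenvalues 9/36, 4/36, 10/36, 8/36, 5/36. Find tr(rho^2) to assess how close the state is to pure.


tr(rho^2) = sum of eigenvalues squared
= (9/36)^2 + (4/36)^2 + (10/36)^2 + (8/36)^2 + (5/36)^2
= (81 + 16 + 100 + 64 + 25) / 1296
= 286/1296
= 0.2207

0.2207


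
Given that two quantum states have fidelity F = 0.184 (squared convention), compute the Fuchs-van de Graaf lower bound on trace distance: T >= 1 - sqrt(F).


Fuchs-van de Graaf (squared-fidelity convention): 1 - sqrt(F) <= T <= sqrt(1 - F).
Lower bound: T >= 1 - sqrt(F)
sqrt(F) = sqrt(0.184) = 0.4290
T >= 1 - 0.4290
T >= 0.5710

0.5710


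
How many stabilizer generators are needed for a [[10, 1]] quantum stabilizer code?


For an [[n,k]] stabilizer code:
Number of stabilizer generators = n - k
= 10 - 1
= 9

9


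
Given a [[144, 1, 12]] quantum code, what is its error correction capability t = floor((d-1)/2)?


Code parameters: [[144, 1, 12]], distance d = 12.
Number of correctable errors = floor((d-1)/2)
= floor((12 - 1)/2)
= floor(11/2)
= 5

5


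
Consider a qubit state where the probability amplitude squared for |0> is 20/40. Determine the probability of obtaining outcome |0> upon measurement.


|alpha|^2 = 20/40 = 0.5000
|beta|^2 = 1 - 20/40 = 20/40 = 0.5000
P(|0>) = |alpha|^2 = 0.5000

0.5000


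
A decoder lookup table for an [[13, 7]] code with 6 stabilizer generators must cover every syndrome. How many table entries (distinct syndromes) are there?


Each stabilizer generator gives a binary (+1 or -1) measurement outcome.
With 6 independent generators:
Total syndromes = 2^6
= 64

64


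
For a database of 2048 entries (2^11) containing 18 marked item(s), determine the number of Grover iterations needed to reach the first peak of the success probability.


After j Grover iterations the success probability is P(j) = sin^2((2j+1)*theta), where sin(theta) = sqrt(k/N).
N = 2^11 = 2048, k = 18
sin(theta) = sqrt(k/N) = 0.09375
theta = arcsin(sqrt(k/N)) = 0.09388787511 rad
P(j) reaches its first maximum when (2j+1)*theta is as close as possible to pi/2, i.e. j = round(pi/(4*theta) - 1/2).
pi/(4*theta) - 1/2 = 7.8653
(For comparison, the common estimate pi/4 * sqrt(N/k) = 8.3776; the exact maximiser is used here.)
Optimal iterations = 8

8


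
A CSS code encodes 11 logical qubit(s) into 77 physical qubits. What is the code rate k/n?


Code rate R = k/n
= 11/77
= 0.1429

0.1429


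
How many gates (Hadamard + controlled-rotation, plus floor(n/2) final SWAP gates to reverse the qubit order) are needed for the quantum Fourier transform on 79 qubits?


Hadamard gates: 79
Controlled rotations: n*(n-1)/2 = 79*78/2 = 3081
SWAP gates: floor(n/2) = floor(79/2) = 39
Total = 79 + 3081 + 39
= 3199

3199


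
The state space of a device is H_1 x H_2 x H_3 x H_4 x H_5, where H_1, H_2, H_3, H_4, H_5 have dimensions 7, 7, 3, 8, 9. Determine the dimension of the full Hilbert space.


dim(H_1 x H_2 x H_3 x H_4 x H_5) = 7 * 7 * 3 * 8 * 9
= 49 * 3 * 8 * 9
= 147 * 8 * 9
= 1176 * 9
= 10584

10584


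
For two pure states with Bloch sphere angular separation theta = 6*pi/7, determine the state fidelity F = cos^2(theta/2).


For states separated by angle theta on Bloch sphere:
F = cos^2(theta/2)
theta = 6*pi/7 = 2.6928
theta/2 = 1.3464
cos(theta/2) = 0.2225
F = 0.0495

0.0495


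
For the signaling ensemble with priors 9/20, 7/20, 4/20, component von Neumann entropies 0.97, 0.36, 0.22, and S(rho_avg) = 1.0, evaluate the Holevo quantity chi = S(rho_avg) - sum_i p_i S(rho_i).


chi = S(rho) - sum_i p_i * S(rho_i)
Weighted entropy = 9/20 * 0.97 + 7/20 * 0.36 + 4/20 * 0.22
= 0.6065
chi = 1.0 - 0.6065
= 0.3935

0.3935


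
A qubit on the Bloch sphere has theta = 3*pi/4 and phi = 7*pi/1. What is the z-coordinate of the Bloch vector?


theta = 2.3562, phi = 21.9911
r_z = cos(theta) = -0.7071

-0.7071


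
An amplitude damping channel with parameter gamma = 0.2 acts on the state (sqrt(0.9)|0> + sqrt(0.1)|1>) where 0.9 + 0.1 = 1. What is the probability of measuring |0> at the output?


For amplitude damping with parameter gamma on state sqrt(a)|0> + sqrt(b)|1>:
alpha^2 = 0.9, beta^2 = 0.1
P(|0>) = alpha^2 + gamma * beta^2
= 0.9 + 0.2 * 0.1
= 0.9 + 0.0200
= 0.9200

0.9200


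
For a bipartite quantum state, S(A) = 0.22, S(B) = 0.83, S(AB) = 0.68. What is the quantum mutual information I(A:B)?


I(A:B) = S(A) + S(B) - S(AB)
= 0.22 + 0.83 - 0.68
= 0.3700

0.3700


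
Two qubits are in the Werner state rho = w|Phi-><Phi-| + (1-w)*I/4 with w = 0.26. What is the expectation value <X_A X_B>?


|Phi-> = (|00> - |11>)/sqrt(2)
For the pure Bell state, <X_A X_B> = -1 (Bell-state Pauli correlator).
The maximally-mixed part I/4 has tr(I/4 * P tensor P) = 0 for any traceless Pauli P.
So <X_A X_B>_rho = w * (-1) + (1 - w) * 0
= 0.26 * (-1)
= -0.2600

-0.2600


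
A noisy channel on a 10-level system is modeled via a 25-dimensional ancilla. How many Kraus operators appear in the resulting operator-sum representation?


Tracing out the environment in an orthonormal basis {|i>_E} gives Kraus operators K_i = <i|_E U |0>_E.
Number of Kraus operators = dim(H_env) = d_env
= 25

25


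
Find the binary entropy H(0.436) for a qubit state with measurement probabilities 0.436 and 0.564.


S = -p*log2(p) - (1-p)*log2(1-p)
p = 0.4360, 1-p = 0.5640
= -0.4360 * log2(0.4360) - 0.5640 * log2(0.5640)
= -(-0.5222) - (-0.4660)
= 0.9881

0.9881


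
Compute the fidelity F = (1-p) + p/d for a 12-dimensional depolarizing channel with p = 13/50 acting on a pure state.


F = (1-p) + p/d
= (1 - 0.2600) + 0.2600/12
= 0.7400 + 0.0217
= 0.7617

0.7617


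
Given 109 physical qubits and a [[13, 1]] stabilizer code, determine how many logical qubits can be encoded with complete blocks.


Each code block uses 13 physical qubits for 1 logical qubit(s).
Number of complete blocks = floor(109 / 13) = 8
Logical qubits = 8 * 1
= 8

8


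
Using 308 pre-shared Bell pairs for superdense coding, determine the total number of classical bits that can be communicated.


Superdense coding allows 2 classical bits per shared entangled pair.
308 pair(s) -> 2 * 308 = 616 classical bits

616


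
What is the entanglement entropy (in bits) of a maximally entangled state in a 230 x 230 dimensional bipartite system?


For a maximally entangled state in d x d:
S = log2(d) = log2(230)
= 7.8455

7.8455


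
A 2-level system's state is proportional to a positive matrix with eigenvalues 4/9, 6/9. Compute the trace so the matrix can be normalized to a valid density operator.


tr(M) = sum of eigenvalues
= 4/9 + 6/9
= 10/9
= 1.1111

1.1111


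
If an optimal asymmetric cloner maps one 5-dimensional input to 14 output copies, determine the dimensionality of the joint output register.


Output space = H^(tensor 14) where dim(H) = 5
dim = 5^14
= 25 (after 2 factors)
= 125 (after 3 factors)
= 625 (after 4 factors)
= 3125 (after 5 factors)
= 15625 (after 6 factors)
= 78125 (after 7 factors)
= 390625 (after 8 factors)
= 1953125 (after 9 factors)
= 9765625 (after 10 factors)
= 48828125 (after 11 factors)
= 244140625 (after 12 factors)
= 1220703125 (after 13 factors)
= 6103515625 (after 14 factors)
= 6103515625

6103515625


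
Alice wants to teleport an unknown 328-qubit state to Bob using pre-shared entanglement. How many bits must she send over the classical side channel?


Quantum teleportation requires 2 classical bits per qubit teleported.
328 qubit(s) -> 2 * 328 = 656 classical bits

656


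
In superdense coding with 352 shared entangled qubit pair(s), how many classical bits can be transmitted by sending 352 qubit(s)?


Superdense coding allows 2 classical bits per shared entangled pair.
352 pair(s) -> 2 * 352 = 704 classical bits

704


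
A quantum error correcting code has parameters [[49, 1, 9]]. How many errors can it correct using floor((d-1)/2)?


Code parameters: [[49, 1, 9]], distance d = 9.
Number of correctable errors = floor((d-1)/2)
= floor((9 - 1)/2)
= floor(8/2)
= 4

4


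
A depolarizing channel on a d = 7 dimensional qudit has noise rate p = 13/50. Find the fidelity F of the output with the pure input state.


F = (1-p) + p/d
= (1 - 0.2600) + 0.2600/7
= 0.7400 + 0.0371
= 0.7771

0.7771


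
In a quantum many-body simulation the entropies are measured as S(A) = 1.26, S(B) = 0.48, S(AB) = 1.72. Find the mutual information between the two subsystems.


I(A:B) = S(A) + S(B) - S(AB)
= 1.26 + 0.48 - 1.72
= 0.0200

0.0200


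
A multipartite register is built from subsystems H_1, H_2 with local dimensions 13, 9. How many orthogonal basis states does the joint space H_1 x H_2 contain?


dim(H_1 x H_2) = 13 * 9
= 117

117


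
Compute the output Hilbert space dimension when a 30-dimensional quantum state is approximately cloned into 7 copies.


Output space = H^(tensor 7) where dim(H) = 30
dim = 30^7
= 900 (after 2 factors)
= 27000 (after 3 factors)
= 810000 (after 4 factors)
= 24300000 (after 5 factors)
= 729000000 (after 6 factors)
= 21870000000 (after 7 factors)
= 21870000000

21870000000


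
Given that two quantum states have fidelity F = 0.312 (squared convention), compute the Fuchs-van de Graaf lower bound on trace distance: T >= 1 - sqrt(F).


Fuchs-van de Graaf (squared-fidelity convention): 1 - sqrt(F) <= T <= sqrt(1 - F).
Lower bound: T >= 1 - sqrt(F)
sqrt(F) = sqrt(0.312) = 0.5586
T >= 1 - 0.5586
T >= 0.4414

0.4414


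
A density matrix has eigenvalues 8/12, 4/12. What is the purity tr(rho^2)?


tr(rho^2) = sum of eigenvalues squared
= (8/12)^2 + (4/12)^2
= (64 + 16) / 144
= 80/144
= 0.5556

0.5556


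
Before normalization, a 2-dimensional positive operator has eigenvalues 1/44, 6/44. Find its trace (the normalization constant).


tr(M) = sum of eigenvalues
= 1/44 + 6/44
= 7/44
= 0.1591

0.1591


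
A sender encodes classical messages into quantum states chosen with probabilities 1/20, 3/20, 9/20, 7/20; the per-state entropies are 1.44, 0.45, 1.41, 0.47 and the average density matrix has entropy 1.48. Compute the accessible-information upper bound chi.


chi = S(rho) - sum_i p_i * S(rho_i)
Weighted entropy = 1/20 * 1.44 + 3/20 * 0.45 + 9/20 * 1.41 + 7/20 * 0.47
= 0.9385
chi = 1.48 - 0.9385
= 0.5415

0.5415


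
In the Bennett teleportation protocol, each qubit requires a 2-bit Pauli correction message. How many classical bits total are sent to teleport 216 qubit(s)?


Quantum teleportation requires 2 classical bits per qubit teleported.
216 qubit(s) -> 2 * 216 = 432 classical bits

432


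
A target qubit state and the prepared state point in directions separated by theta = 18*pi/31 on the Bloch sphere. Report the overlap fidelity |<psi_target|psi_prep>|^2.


For states separated by angle theta on Bloch sphere:
F = cos^2(theta/2)
theta = 18*pi/31 = 1.8242
theta/2 = 0.9121
cos(theta/2) = 0.6121
F = 0.3747

0.3747


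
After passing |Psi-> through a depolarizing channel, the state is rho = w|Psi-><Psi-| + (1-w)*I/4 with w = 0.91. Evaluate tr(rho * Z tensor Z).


|Psi-> = (|01> - |10>)/sqrt(2)
For the pure Bell state, <Z_A Z_B> = -1 (Bell-state Pauli correlator).
The maximally-mixed part I/4 has tr(I/4 * P tensor P) = 0 for any traceless Pauli P.
So <Z_A Z_B>_rho = w * (-1) + (1 - w) * 0
= 0.91 * (-1)
= -0.9100

-0.9100


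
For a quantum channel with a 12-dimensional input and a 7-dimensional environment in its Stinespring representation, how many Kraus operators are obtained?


Tracing out the environment in an orthonormal basis {|i>_E} gives Kraus operators K_i = <i|_E U |0>_E.
Number of Kraus operators = dim(H_env) = d_env
= 7

7


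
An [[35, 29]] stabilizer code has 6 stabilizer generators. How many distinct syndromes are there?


Each stabilizer generator gives a binary (+1 or -1) measurement outcome.
With 6 independent generators:
Total syndromes = 2^6
= 64

64


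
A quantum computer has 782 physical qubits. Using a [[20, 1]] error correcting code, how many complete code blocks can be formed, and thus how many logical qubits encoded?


Each code block uses 20 physical qubits for 1 logical qubit(s).
Number of complete blocks = floor(782 / 20) = 39
Logical qubits = 39 * 1
= 39

39


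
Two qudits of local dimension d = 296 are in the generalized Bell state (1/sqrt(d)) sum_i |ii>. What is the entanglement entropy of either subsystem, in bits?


For a maximally entangled state in d x d:
S = log2(d) = log2(296)
= 8.2095

8.2095


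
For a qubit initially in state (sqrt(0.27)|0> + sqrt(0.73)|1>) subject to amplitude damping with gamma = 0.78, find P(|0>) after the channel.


For amplitude damping with parameter gamma on state sqrt(a)|0> + sqrt(b)|1>:
alpha^2 = 0.27, beta^2 = 0.73
P(|0>) = alpha^2 + gamma * beta^2
= 0.27 + 0.78 * 0.73
= 0.27 + 0.5694
= 0.8394

0.8394


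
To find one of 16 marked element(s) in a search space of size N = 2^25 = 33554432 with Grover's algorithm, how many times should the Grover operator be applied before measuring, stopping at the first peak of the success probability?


After j Grover iterations the success probability is P(j) = sin^2((2j+1)*theta), where sin(theta) = sqrt(k/N).
N = 2^25 = 33554432, k = 16
sin(theta) = sqrt(k/N) = 0.000690533966
theta = arcsin(sqrt(k/N)) = 0.0006905340209 rad
P(j) reaches its first maximum when (2j+1)*theta is as close as possible to pi/2, i.e. j = round(pi/(4*theta) - 1/2).
pi/(4*theta) - 1/2 = 1136.8779
(For comparison, the common estimate pi/4 * sqrt(N/k) = 1137.3780; the exact maximiser is used here.)
Optimal iterations = 1137

1137


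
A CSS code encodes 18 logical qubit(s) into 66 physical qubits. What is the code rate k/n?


Code rate R = k/n
= 18/66
= 0.2727

0.2727


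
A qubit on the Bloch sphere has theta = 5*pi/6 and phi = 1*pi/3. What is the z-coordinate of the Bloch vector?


theta = 2.6180, phi = 1.0472
r_z = cos(theta) = -0.8660

-0.8660


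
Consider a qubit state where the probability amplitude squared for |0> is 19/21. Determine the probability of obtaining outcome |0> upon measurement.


|alpha|^2 = 19/21 = 0.9048
|beta|^2 = 1 - 19/21 = 2/21 = 0.0952
P(|0>) = |alpha|^2 = 0.9048

0.9048


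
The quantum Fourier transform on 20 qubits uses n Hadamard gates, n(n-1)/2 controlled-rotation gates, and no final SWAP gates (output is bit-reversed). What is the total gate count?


Hadamard gates: 20
Controlled rotations: n*(n-1)/2 = 20*19/2 = 190
SWAP gates: 0 (omitted)
Total = 20 + 190
= 210

210


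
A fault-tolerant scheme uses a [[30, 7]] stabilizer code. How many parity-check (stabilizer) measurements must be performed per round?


For an [[n,k]] stabilizer code:
Number of stabilizer generators = n - k
= 30 - 7
= 23

23


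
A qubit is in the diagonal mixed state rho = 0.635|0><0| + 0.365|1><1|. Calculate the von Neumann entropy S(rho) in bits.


S = -p*log2(p) - (1-p)*log2(1-p)
p = 0.6350, 1-p = 0.3650
= -0.6350 * log2(0.6350) - 0.3650 * log2(0.3650)
= -(-0.4160) - (-0.5307)
= 0.9468

0.9468


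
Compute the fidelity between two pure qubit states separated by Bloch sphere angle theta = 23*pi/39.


For states separated by angle theta on Bloch sphere:
F = cos^2(theta/2)
theta = 23*pi/39 = 1.8527
theta/2 = 0.9264
cos(theta/2) = 0.6007
F = 0.3609

0.3609


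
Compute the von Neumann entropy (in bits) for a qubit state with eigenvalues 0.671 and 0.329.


S = -p*log2(p) - (1-p)*log2(1-p)
p = 0.6710, 1-p = 0.3290
= -0.6710 * log2(0.6710) - 0.3290 * log2(0.3290)
= -(-0.3862) - (-0.5277)
= 0.9139

0.9139


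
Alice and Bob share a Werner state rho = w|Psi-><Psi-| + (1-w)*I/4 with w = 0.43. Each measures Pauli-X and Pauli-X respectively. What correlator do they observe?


|Psi-> = (|01> - |10>)/sqrt(2)
For the pure Bell state, <X_A X_B> = -1 (Bell-state Pauli correlator).
The maximally-mixed part I/4 has tr(I/4 * P tensor P) = 0 for any traceless Pauli P.
So <X_A X_B>_rho = w * (-1) + (1 - w) * 0
= 0.43 * (-1)
= -0.4300

-0.4300


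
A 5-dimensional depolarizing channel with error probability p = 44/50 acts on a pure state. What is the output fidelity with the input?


F = (1-p) + p/d
= (1 - 0.8800) + 0.8800/5
= 0.1200 + 0.1760
= 0.2960

0.2960


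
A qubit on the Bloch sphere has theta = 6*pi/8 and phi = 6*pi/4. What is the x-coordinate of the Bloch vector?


theta = 2.3562, phi = 4.7124
r_x = sin(theta)*cos(phi) = 0.7071 * 0.0000
r_x = 0.0000

0.0000


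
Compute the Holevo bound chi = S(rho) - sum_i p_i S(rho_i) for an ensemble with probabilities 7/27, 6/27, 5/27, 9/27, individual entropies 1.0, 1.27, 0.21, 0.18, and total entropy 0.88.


chi = S(rho) - sum_i p_i * S(rho_i)
Weighted entropy = 7/27 * 1.0 + 6/27 * 1.27 + 5/27 * 0.21 + 9/27 * 0.18
= 0.6404
chi = 0.88 - 0.6404
= 0.2396

0.2396


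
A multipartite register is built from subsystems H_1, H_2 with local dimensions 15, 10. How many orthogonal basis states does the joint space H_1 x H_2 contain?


dim(H_1 x H_2) = 15 * 10
= 150

150


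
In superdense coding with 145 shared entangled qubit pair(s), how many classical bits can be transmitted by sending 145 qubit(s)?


Superdense coding allows 2 classical bits per shared entangled pair.
145 pair(s) -> 2 * 145 = 290 classical bits

290


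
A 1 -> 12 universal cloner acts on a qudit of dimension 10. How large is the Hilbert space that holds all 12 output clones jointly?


Output space = H^(tensor 12) where dim(H) = 10
dim = 10^12
= 100 (after 2 factors)
= 1000 (after 3 factors)
= 10000 (after 4 factors)
= 100000 (after 5 factors)
= 1000000 (after 6 factors)
= 10000000 (after 7 factors)
= 100000000 (after 8 factors)
= 1000000000 (after 9 factors)
= 10000000000 (after 10 factors)
= 100000000000 (after 11 factors)
= 1000000000000 (after 12 factors)
= 1000000000000

1000000000000


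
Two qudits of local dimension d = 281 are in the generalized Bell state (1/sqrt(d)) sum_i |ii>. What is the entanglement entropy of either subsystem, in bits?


For a maximally entangled state in d x d:
S = log2(d) = log2(281)
= 8.1344

8.1344


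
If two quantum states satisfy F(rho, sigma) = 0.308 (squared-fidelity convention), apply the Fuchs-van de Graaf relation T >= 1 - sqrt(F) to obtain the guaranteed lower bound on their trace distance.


Fuchs-van de Graaf (squared-fidelity convention): 1 - sqrt(F) <= T <= sqrt(1 - F).
Lower bound: T >= 1 - sqrt(F)
sqrt(F) = sqrt(0.308) = 0.5550
T >= 1 - 0.5550
T >= 0.4450

0.4450


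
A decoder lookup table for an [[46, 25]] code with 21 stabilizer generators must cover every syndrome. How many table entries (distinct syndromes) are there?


Each stabilizer generator gives a binary (+1 or -1) measurement outcome.
With 21 independent generators:
Total syndromes = 2^21
= 2097152

2097152


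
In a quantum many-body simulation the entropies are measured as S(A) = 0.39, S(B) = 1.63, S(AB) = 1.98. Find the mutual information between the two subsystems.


I(A:B) = S(A) + S(B) - S(AB)
= 0.39 + 1.63 - 1.98
= 0.0400

0.0400


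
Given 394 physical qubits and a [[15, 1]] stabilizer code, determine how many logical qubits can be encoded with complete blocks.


Each code block uses 15 physical qubits for 1 logical qubit(s).
Number of complete blocks = floor(394 / 15) = 26
Logical qubits = 26 * 1
= 26

26


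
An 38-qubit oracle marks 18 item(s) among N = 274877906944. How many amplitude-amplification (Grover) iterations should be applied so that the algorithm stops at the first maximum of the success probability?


After j Grover iterations the success probability is P(j) = sin^2((2j+1)*theta), where sin(theta) = sqrt(k/N).
N = 2^38 = 274877906944, k = 18
sin(theta) = sqrt(k/N) = 8.092194914e-06
theta = arcsin(sqrt(k/N)) = 8.092194914e-06 rad
P(j) reaches its first maximum when (2j+1)*theta is as close as possible to pi/2, i.e. j = round(pi/(4*theta) - 1/2).
pi/(4*theta) - 1/2 = 97055.7587
(For comparison, the common estimate pi/4 * sqrt(N/k) = 97056.2587; the exact maximiser is used here.)
Optimal iterations = 97056

97056


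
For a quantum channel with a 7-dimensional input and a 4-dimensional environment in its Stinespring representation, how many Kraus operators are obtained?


Tracing out the environment in an orthonormal basis {|i>_E} gives Kraus operators K_i = <i|_E U |0>_E.
Number of Kraus operators = dim(H_env) = d_env
= 4

4


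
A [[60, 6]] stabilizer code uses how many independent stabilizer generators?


For an [[n,k]] stabilizer code:
Number of stabilizer generators = n - k
= 60 - 6
= 54

54


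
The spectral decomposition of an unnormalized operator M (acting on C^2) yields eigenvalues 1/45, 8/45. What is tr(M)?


tr(M) = sum of eigenvalues
= 1/45 + 8/45
= 9/45
= 0.2000

0.2000


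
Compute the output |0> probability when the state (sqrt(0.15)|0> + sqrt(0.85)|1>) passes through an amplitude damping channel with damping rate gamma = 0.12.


For amplitude damping with parameter gamma on state sqrt(a)|0> + sqrt(b)|1>:
alpha^2 = 0.15, beta^2 = 0.85
P(|0>) = alpha^2 + gamma * beta^2
= 0.15 + 0.12 * 0.85
= 0.15 + 0.1020
= 0.2520

0.2520


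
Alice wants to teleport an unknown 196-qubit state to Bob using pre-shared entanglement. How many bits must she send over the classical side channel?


Quantum teleportation requires 2 classical bits per qubit teleported.
196 qubit(s) -> 2 * 196 = 392 classical bits

392


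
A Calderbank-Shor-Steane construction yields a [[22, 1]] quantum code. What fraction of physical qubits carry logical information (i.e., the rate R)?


Code rate R = k/n
= 1/22
= 0.0455

0.0455


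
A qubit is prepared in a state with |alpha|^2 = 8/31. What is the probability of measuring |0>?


|alpha|^2 = 8/31 = 0.2581
|beta|^2 = 1 - 8/31 = 23/31 = 0.7419
P(|0>) = |alpha|^2 = 0.2581

0.2581


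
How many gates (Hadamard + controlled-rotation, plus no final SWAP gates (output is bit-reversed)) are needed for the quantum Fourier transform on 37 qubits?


Hadamard gates: 37
Controlled rotations: n*(n-1)/2 = 37*36/2 = 666
SWAP gates: 0 (omitted)
Total = 37 + 666
= 703

703


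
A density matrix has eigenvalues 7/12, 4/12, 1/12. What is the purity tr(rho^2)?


tr(rho^2) = sum of eigenvalues squared
= (7/12)^2 + (4/12)^2 + (1/12)^2
= (49 + 16 + 1) / 144
= 66/144
= 0.4583

0.4583


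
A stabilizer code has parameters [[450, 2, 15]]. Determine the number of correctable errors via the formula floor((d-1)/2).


Code parameters: [[450, 2, 15]], distance d = 15.
Number of correctable errors = floor((d-1)/2)
= floor((15 - 1)/2)
= floor(14/2)
= 7

7


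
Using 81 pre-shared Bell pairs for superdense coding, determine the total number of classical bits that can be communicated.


Superdense coding allows 2 classical bits per shared entangled pair.
81 pair(s) -> 2 * 81 = 162 classical bits

162


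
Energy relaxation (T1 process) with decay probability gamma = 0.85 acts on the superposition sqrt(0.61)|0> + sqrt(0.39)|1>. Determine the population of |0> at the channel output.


For amplitude damping with parameter gamma on state sqrt(a)|0> + sqrt(b)|1>:
alpha^2 = 0.61, beta^2 = 0.39
P(|0>) = alpha^2 + gamma * beta^2
= 0.61 + 0.85 * 0.39
= 0.61 + 0.3315
= 0.9415

0.9415


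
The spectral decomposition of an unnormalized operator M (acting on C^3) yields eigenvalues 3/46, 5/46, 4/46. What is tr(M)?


tr(M) = sum of eigenvalues
= 3/46 + 5/46 + 4/46
= 12/46
= 0.2609

0.2609


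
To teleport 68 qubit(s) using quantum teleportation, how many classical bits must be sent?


Quantum teleportation requires 2 classical bits per qubit teleported.
68 qubit(s) -> 2 * 68 = 136 classical bits

136


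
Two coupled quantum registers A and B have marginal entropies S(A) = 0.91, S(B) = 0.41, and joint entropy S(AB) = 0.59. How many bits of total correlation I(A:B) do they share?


I(A:B) = S(A) + S(B) - S(AB)
= 0.91 + 0.41 - 0.59
= 0.7300

0.7300


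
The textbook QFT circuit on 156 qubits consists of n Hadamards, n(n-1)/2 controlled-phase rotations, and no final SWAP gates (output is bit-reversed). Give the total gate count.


Hadamard gates: 156
Controlled rotations: n*(n-1)/2 = 156*155/2 = 12090
SWAP gates: 0 (omitted)
Total = 156 + 12090
= 12246

12246


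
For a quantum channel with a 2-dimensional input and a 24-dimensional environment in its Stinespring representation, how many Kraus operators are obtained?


Tracing out the environment in an orthonormal basis {|i>_E} gives Kraus operators K_i = <i|_E U |0>_E.
Number of Kraus operators = dim(H_env) = d_env
= 24

24


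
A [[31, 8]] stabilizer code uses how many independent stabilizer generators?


For an [[n,k]] stabilizer code:
Number of stabilizer generators = n - k
= 31 - 8
= 23

23


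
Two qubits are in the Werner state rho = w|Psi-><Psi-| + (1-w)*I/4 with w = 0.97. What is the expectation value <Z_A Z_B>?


|Psi-> = (|01> - |10>)/sqrt(2)
For the pure Bell state, <Z_A Z_B> = -1 (Bell-state Pauli correlator).
The maximally-mixed part I/4 has tr(I/4 * P tensor P) = 0 for any traceless Pauli P.
So <Z_A Z_B>_rho = w * (-1) + (1 - w) * 0
= 0.97 * (-1)
= -0.9700

-0.9700


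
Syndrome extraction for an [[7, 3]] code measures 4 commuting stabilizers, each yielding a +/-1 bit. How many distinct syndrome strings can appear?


Each stabilizer generator gives a binary (+1 or -1) measurement outcome.
With 4 independent generators:
Total syndromes = 2^4
= 16

16


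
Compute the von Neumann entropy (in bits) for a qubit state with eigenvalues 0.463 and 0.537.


S = -p*log2(p) - (1-p)*log2(1-p)
p = 0.4630, 1-p = 0.5370
= -0.4630 * log2(0.4630) - 0.5370 * log2(0.5370)
= -(-0.5144) - (-0.4817)
= 0.9960

0.9960


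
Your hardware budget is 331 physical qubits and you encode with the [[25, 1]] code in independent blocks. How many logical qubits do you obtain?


Each code block uses 25 physical qubits for 1 logical qubit(s).
Number of complete blocks = floor(331 / 25) = 13
Logical qubits = 13 * 1
= 13

13


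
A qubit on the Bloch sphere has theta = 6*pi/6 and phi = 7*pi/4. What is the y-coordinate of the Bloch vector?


theta = 3.1416, phi = 5.4978
r_y = sin(theta)*sin(phi) = 0.0000 * -0.7071
r_y = 0.0000

0.0000


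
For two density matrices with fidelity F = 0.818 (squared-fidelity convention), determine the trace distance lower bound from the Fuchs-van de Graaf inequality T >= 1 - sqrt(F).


Fuchs-van de Graaf (squared-fidelity convention): 1 - sqrt(F) <= T <= sqrt(1 - F).
Lower bound: T >= 1 - sqrt(F)
sqrt(F) = sqrt(0.818) = 0.9044
T >= 1 - 0.9044
T >= 0.0956

0.0956


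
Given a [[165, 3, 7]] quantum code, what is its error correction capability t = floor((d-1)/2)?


Code parameters: [[165, 3, 7]], distance d = 7.
Number of correctable errors = floor((d-1)/2)
= floor((7 - 1)/2)
= floor(6/2)
= 3

3


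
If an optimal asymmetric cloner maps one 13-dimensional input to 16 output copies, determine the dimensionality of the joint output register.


Output space = H^(tensor 16) where dim(H) = 13
dim = 13^16
= 169 (after 2 factors)
= 2197 (after 3 factors)
= 28561 (after 4 factors)
= 371293 (after 5 factors)
= 4826809 (after 6 factors)
= 62748517 (after 7 factors)
= 815730721 (after 8 factors)
= 10604499373 (after 9 factors)
= 137858491849 (after 10 factors)
= 1792160394037 (after 11 factors)
= 23298085122481 (after 12 factors)
= 302875106592253 (after 13 factors)
= 3937376385699289 (after 14 factors)
= 51185893014090757 (after 15 factors)
= 665416609183179841 (after 16 factors)
= 665416609183179841

665416609183179841


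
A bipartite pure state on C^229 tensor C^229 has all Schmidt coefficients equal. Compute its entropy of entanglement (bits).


For a maximally entangled state in d x d:
S = log2(d) = log2(229)
= 7.8392

7.8392


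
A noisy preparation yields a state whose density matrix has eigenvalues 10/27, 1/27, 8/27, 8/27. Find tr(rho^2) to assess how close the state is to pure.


tr(rho^2) = sum of eigenvalues squared
= (10/27)^2 + (1/27)^2 + (8/27)^2 + (8/27)^2
= (100 + 1 + 64 + 64) / 729
= 229/729
= 0.3141

0.3141


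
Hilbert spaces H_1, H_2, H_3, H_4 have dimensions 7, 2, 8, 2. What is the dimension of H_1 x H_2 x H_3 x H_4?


dim(H_1 x H_2 x H_3 x H_4) = 7 * 2 * 8 * 2
= 14 * 8 * 2
= 112 * 2
= 224

224


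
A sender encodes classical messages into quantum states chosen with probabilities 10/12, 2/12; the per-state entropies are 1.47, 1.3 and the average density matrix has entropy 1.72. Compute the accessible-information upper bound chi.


chi = S(rho) - sum_i p_i * S(rho_i)
Weighted entropy = 10/12 * 1.47 + 2/12 * 1.3
= 1.4417
chi = 1.72 - 1.4417
= 0.2783

0.2783


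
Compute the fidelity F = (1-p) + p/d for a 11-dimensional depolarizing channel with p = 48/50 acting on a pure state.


F = (1-p) + p/d
= (1 - 0.9600) + 0.9600/11
= 0.0400 + 0.0873
= 0.1273

0.1273


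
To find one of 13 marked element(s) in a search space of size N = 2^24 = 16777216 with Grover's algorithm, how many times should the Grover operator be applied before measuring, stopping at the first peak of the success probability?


After j Grover iterations the success probability is P(j) = sin^2((2j+1)*theta), where sin(theta) = sqrt(k/N).
N = 2^24 = 16777216, k = 13
sin(theta) = sqrt(k/N) = 0.0008802615419
theta = arcsin(sqrt(k/N)) = 0.0008802616555 rad
P(j) reaches its first maximum when (2j+1)*theta is as close as possible to pi/2, i.e. j = round(pi/(4*theta) - 1/2).
pi/(4*theta) - 1/2 = 891.7326
(For comparison, the common estimate pi/4 * sqrt(N/k) = 892.2327; the exact maximiser is used here.)
Optimal iterations = 892

892


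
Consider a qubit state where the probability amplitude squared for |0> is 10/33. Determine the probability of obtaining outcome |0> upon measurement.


|alpha|^2 = 10/33 = 0.3030
|beta|^2 = 1 - 10/33 = 23/33 = 0.6970
P(|0>) = |alpha|^2 = 0.3030

0.3030


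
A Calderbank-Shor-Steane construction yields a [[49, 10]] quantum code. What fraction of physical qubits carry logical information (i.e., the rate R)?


Code rate R = k/n
= 10/49
= 0.2041

0.2041


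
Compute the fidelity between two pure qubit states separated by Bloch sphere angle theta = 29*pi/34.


For states separated by angle theta on Bloch sphere:
F = cos^2(theta/2)
theta = 29*pi/34 = 2.6796
theta/2 = 1.3398
cos(theta/2) = 0.2290
F = 0.0524

0.0524


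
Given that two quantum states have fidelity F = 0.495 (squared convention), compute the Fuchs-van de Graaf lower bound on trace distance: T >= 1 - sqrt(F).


Fuchs-van de Graaf (squared-fidelity convention): 1 - sqrt(F) <= T <= sqrt(1 - F).
Lower bound: T >= 1 - sqrt(F)
sqrt(F) = sqrt(0.495) = 0.7036
T >= 1 - 0.7036
T >= 0.2964

0.2964


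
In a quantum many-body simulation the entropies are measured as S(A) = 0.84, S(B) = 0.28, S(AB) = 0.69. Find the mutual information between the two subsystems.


I(A:B) = S(A) + S(B) - S(AB)
= 0.84 + 0.28 - 0.69
= 0.4300

0.4300


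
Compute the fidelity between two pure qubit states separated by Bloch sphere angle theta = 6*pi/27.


For states separated by angle theta on Bloch sphere:
F = cos^2(theta/2)
theta = 6*pi/27 = 0.6981
theta/2 = 0.3491
cos(theta/2) = 0.9397
F = 0.8830

0.8830


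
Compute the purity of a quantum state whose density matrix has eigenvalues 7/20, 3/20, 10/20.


tr(rho^2) = sum of eigenvalues squared
= (7/20)^2 + (3/20)^2 + (10/20)^2
= (49 + 9 + 100) / 400
= 158/400
= 0.3950

0.3950


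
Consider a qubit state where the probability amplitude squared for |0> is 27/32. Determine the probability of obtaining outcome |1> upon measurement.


|alpha|^2 = 27/32 = 0.8438
|beta|^2 = 1 - 27/32 = 5/32 = 0.1562
P(|1>) = |beta|^2 = 0.1562

0.1562


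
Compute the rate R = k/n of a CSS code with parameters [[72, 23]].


Code rate R = k/n
= 23/72
= 0.3194

0.3194


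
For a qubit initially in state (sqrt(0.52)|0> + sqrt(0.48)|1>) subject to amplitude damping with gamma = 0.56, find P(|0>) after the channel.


For amplitude damping with parameter gamma on state sqrt(a)|0> + sqrt(b)|1>:
alpha^2 = 0.52, beta^2 = 0.48
P(|0>) = alpha^2 + gamma * beta^2
= 0.52 + 0.56 * 0.48
= 0.52 + 0.2688
= 0.7888

0.7888


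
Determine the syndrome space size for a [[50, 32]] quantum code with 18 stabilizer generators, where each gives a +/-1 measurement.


Each stabilizer generator gives a binary (+1 or -1) measurement outcome.
With 18 independent generators:
Total syndromes = 2^18
= 262144

262144
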